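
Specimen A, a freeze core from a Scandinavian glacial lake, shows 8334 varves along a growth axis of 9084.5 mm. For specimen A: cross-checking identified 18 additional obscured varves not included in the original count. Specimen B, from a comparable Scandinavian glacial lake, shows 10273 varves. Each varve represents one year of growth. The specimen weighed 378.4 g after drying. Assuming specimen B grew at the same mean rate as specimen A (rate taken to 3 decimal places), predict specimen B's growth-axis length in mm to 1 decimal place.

11177.0 mm

Specimen A: after corrections the count is 8334 + 18 = 8352 varves.
A: Extension rate ≈ 9084.5 / 8352 = 1.088 mm per year.
B's length ≈ 1.088 × 10273 = 11177.0 mm.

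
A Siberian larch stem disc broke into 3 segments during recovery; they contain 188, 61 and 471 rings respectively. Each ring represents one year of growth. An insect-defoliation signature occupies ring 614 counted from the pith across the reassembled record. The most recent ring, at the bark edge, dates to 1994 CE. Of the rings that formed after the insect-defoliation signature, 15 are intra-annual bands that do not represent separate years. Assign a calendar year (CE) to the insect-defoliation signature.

Total rings = 188 + 61 + 471 = 720.
720 − 614 = 106 rings lie beyond the insect-defoliation signature toward the bark edge.
Excluding 15 false rings: 106 − 15 = 91.
The ring at the bark edge is 1994 CE, so the insect-defoliation signature dates to 1994 − 91 = 1903 CE.

1903 CE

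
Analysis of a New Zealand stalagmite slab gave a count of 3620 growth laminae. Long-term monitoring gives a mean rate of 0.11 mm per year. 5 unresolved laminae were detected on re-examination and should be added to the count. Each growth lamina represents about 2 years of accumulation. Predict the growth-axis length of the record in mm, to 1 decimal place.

Adjusted count: 3620 + 5 = 3625 growth laminae.
3625 growth laminae at 2 years each span 3625 × 2 = 7250 years.
Predicted length = 0.11 mm/year × 7250 years = 797.5 mm.

797.5 mm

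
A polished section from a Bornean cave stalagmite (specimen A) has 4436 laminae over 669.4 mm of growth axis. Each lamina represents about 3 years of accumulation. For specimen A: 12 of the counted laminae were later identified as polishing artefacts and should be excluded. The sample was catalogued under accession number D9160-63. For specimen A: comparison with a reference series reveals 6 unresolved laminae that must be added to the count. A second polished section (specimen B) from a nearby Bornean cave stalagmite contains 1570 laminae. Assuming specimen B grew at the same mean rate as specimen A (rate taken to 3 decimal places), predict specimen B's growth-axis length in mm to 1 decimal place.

Specimen A: after corrections the count is 4436 − 12 + 6 = 4430 laminae.
Specimen A: multiplying by 3 years per lamina: 4430 × 3 = 13290 years.
A: Mean rate = 669.4 mm / 13290 years ≈ 0.050 mm per year.
Specimen B: multiplying by 3 years per lamina: 1570 × 3 = 4710 years. For B, 0.050 mm/year × 4710 years = 235.5 mm.

235.5 mm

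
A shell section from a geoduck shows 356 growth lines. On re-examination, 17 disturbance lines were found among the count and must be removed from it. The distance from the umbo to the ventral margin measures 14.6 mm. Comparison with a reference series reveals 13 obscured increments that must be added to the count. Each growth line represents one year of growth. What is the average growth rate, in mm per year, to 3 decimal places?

0.041 mm per year

True growth line count = 356 − 17 + 13 = 352.
14.6 mm over 352 years gives 14.6 / 352 ≈ 0.041 mm per year.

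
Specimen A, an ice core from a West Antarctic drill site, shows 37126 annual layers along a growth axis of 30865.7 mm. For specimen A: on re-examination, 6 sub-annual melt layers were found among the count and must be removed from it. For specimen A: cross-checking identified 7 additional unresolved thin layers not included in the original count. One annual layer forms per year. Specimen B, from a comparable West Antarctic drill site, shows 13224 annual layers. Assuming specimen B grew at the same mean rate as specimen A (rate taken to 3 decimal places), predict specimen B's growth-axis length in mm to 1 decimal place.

Specimen A: adjusted count: 37126 − 6 + 7 = 37127 annual layers.
A: 30865.7 mm over 37127 years gives 30865.7 / 37127 ≈ 0.831 mm/year.
For B, 0.831 mm/year × 13224 years = 10989.1 mm.

10989.1 mm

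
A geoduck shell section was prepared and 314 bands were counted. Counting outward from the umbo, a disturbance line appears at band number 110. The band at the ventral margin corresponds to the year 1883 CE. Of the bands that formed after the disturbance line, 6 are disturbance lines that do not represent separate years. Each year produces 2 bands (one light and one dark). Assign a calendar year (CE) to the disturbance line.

The disturbance line sits at band 110 from the umbo, so 314 − 110 = 204 bands formed after it.
204 − 6 false = 198 true bands after the disturbance line.
With 2 bands per year, 198 / 2 = 99 years.
The band at the ventral margin is 1883 CE, so the disturbance line dates to 1883 − 99 = 1784 CE.

1784 CE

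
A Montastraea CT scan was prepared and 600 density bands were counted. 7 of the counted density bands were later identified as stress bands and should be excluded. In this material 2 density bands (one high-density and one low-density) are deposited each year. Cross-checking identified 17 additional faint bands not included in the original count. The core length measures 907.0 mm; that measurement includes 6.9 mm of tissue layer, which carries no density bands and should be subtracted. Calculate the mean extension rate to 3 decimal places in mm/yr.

2.951 mm/yr

Correcting the raw count gives 600 − 7 + 17 = 610 true density bands.
Dividing by 2 density bands per year: 610 / 2 = 305 years.
Removing the 6.9 mm offcut leaves 907.0 − 6.9 = 900.1 mm.
Mean rate = 900.1 mm / 305 years ≈ 2.951 mm/yr.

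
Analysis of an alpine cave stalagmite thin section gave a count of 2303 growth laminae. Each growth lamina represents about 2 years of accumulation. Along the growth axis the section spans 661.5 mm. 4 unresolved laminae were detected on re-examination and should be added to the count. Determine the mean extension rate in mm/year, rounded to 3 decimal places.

Correcting the raw count gives 2303 + 4 = 2307 true growth laminae.
At 2 years per growth lamina, 2307 × 2 = 4614 years.
Mean rate = 661.5 mm / 4614 years ≈ 0.143 mm/year.

0.143 mm/year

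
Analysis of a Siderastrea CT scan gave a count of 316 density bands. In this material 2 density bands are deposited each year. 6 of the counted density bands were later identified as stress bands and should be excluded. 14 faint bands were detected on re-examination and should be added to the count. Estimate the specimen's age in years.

Correcting the raw count gives 316 − 6 + 14 = 324 true density bands.
Dividing by 2 density bands per year: 324 / 2 = 162 years.

162 years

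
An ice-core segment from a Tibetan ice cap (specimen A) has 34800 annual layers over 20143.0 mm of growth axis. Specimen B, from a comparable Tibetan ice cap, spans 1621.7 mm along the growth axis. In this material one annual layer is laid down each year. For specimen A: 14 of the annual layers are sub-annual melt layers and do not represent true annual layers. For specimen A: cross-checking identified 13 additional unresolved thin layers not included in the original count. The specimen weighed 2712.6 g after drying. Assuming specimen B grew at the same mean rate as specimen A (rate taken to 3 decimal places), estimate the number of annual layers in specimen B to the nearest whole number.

Specimen A: adjusted count: 34800 − 14 + 13 = 34799 annual layers.
A: Mean rate = 20143.0 mm / 34799 years ≈ 0.579 mm/year.
Specimen B: 1621.7 mm / 0.579 mm per year = 2800.86 years ≈ 2801 annual layers.

2801 annual layers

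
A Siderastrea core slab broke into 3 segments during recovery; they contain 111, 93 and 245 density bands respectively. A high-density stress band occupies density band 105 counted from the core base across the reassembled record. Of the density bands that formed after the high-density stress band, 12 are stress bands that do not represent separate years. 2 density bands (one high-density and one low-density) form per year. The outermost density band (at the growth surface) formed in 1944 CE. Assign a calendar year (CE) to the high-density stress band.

1778 CE

Total density bands = 111 + 93 + 245 = 449.
Between density band 105 and the growth surface there are 449 − 105 = 344 density bands.
Excluding 12 false density bands: 344 − 12 = 332.
Dividing by 2 density bands per year: 332 / 2 = 166 years.
1944 − 166 = 1778 CE.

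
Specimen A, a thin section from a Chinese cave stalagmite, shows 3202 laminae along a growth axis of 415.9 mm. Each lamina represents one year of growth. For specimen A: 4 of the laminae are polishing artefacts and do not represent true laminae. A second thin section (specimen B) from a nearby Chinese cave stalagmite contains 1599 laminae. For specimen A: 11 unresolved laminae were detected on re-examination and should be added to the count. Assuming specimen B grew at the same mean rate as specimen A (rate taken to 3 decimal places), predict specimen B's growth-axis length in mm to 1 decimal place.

207.9 mm

Specimen A: correcting the raw count gives 3202 − 4 + 11 = 3209 true laminae.
A: Mean rate = 415.9 mm / 3209 years ≈ 0.130 mm/year.
For B, 0.130 mm/year × 1599 years = 207.9 mm.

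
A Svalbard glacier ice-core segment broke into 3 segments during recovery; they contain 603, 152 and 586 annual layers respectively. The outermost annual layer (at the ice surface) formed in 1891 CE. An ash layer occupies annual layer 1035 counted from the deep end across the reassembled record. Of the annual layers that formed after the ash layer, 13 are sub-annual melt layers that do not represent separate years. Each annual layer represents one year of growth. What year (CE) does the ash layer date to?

Total annual layers = 603 + 152 + 586 = 1341.
The ash layer sits at annual layer 1035 from the deep end, so 1341 − 1035 = 306 annual layers formed after it.
306 − 13 false = 293 true annual layers after the ash layer.
Counting back 293 years from 1891 CE places the ash layer in 1891 − 293 = 1598 CE.

1598 CE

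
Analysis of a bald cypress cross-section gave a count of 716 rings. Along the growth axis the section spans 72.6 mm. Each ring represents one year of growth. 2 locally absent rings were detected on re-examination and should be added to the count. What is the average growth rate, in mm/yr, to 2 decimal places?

0.10 mm/yr

Adjusted count: 716 + 2 = 718 rings.
Mean rate = 72.6 mm / 718 years ≈ 0.10 mm/yr.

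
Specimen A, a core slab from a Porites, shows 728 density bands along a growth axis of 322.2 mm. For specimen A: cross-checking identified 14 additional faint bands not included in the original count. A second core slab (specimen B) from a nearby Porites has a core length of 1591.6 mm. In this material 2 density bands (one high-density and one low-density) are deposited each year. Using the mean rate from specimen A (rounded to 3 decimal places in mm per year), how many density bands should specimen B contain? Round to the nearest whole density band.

3667 density bands

Specimen A: adjusted count: 728 + 14 = 742 density bands.
Specimen A: 742 density bands at 2 per year is 742 / 2 = 371 years.
A: Extension rate ≈ 322.2 / 371 = 0.868 mm per year.
B spans 1591.6 / 0.868 = 1833.64 years; at 2 density bands per year that is 1833.64 × 2 ≈ 3667 density bands.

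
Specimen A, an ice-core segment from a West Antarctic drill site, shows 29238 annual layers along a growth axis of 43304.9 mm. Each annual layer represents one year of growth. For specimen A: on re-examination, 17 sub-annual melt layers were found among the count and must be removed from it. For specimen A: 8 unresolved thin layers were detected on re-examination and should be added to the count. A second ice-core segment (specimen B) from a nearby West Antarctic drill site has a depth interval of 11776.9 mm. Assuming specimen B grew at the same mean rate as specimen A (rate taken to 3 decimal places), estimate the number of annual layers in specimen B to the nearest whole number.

Specimen A: adjusted count: 29238 − 17 + 8 = 29229 annual layers.
A: 43304.9 mm over 29229 years gives 43304.9 / 29229 ≈ 1.482 mm per year.
Specimen B: 11776.9 mm / 1.482 mm per year = 7946.63 years ≈ 7947 annual layers.

7947 annual layers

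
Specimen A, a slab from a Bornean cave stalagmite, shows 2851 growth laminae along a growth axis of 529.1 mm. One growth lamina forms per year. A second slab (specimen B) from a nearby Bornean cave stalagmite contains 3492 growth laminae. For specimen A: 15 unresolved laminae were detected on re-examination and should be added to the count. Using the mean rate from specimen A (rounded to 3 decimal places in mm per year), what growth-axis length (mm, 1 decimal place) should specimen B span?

646.0 mm

Specimen A: true growth lamina count = 2851 + 15 = 2866.
A: 529.1 mm over 2866 years gives 529.1 / 2866 ≈ 0.185 mm/year.
For B, 0.185 mm/year × 3492 years = 646.0 mm.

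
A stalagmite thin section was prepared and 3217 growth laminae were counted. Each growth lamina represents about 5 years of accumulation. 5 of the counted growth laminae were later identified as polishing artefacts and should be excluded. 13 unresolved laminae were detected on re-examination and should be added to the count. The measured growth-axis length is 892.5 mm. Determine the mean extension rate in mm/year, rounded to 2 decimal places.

0.06 mm/year

Adjusted count: 3217 − 5 + 13 = 3225 growth laminae.
3225 growth laminae at 5 years each span 3225 × 5 = 16125 years.
892.5 mm over 16125 years gives 892.5 / 16125 ≈ 0.06 mm/year.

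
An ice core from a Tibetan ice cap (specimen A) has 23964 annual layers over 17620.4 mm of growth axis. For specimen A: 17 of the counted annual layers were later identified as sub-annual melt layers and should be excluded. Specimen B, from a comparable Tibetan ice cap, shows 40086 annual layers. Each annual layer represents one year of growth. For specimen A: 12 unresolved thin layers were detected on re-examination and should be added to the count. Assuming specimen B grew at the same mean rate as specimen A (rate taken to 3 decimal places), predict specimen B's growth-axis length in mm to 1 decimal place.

Specimen A: correcting the raw count gives 23964 − 17 + 12 = 23959 true annual layers.
A: Mean rate = 17620.4 mm / 23959 years ≈ 0.735 mm/yr.
For B, 0.735 mm/year × 40086 years = 29463.2 mm.

29463.2 mm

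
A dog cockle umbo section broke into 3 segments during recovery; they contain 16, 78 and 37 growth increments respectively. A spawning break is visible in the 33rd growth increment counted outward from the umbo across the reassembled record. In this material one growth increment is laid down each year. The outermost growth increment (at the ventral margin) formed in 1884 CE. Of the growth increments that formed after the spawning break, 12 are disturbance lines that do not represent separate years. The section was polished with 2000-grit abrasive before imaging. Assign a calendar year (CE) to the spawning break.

Total growth increments = 16 + 78 + 37 = 131.
Between growth increment 33 and the ventral margin there are 131 − 33 = 98 growth increments.
98 − 12 false = 86 true growth increments after the spawning break.
The growth increment at the ventral margin is 1884 CE, so the spawning break dates to 1884 − 86 = 1798 CE.

1798 CE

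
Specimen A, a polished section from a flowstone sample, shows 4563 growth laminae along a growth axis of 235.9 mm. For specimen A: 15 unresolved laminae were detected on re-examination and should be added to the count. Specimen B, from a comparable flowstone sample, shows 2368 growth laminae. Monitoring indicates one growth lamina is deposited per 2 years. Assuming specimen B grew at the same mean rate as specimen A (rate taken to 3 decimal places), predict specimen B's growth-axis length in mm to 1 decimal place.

Specimen A: after corrections the count is 4563 + 15 = 4578 growth laminae.
Specimen A: at 2 years per growth lamina, 4578 × 2 = 9156 years.
A: Mean rate = 235.9 mm / 9156 years ≈ 0.026 mm/yr.
Specimen B: at 2 years per growth lamina, 2368 × 2 = 4736 years. B's length ≈ 0.026 × 4736 = 123.1 mm.

123.1 mm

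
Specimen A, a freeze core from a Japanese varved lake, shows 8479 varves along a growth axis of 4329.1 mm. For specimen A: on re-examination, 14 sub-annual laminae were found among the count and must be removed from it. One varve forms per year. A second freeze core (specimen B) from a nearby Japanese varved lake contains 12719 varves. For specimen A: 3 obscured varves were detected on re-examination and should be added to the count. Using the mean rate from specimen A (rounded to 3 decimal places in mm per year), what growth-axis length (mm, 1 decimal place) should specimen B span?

Specimen A: adjusted count: 8479 − 14 + 3 = 8468 varves.
A: 4329.1 mm over 8468 years gives 4329.1 / 8468 ≈ 0.511 mm/yr.
B's length ≈ 0.511 × 12719 = 6499.4 mm.

6499.4 mm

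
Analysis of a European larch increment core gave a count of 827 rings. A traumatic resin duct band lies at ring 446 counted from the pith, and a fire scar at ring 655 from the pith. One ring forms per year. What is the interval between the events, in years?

The two markers are separated by 655 − 446 = 209 rings.
That is 209 years at one ring per year.

209 yr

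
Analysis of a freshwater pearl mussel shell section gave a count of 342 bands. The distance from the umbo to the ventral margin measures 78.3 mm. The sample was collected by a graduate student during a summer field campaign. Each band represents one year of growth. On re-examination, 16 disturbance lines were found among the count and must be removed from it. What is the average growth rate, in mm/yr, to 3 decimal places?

0.240 mm/yr

True band count = 342 − 16 = 326.
Extension rate ≈ 78.3 / 326 = 0.240 mm/yr.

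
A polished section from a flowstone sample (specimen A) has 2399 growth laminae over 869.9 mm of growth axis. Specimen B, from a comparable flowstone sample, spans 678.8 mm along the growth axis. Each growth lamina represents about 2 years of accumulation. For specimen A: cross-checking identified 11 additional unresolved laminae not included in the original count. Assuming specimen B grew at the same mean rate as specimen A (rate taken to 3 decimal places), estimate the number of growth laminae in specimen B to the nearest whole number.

Specimen A: after corrections the count is 2399 + 11 = 2410 growth laminae.
Specimen A: at 2 years per growth lamina, 2410 × 2 = 4820 years.
A: Mean rate = 869.9 mm / 4820 years ≈ 0.180 mm/yr.
Specimen B: 678.8 mm / 0.180 mm per year = 3771.11 years; at 2 years per growth lamina that is 3771.11 / 2 ≈ 1886 growth laminae.

1886 growth laminae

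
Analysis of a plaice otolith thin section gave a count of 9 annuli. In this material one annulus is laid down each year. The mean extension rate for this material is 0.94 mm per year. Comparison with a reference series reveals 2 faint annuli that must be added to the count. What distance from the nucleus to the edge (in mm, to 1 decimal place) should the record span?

10.3 mm

Correcting the raw count gives 9 + 2 = 11 true annuli.
11 years at 0.94 mm/year gives 0.94 × 11 = 10.3 mm.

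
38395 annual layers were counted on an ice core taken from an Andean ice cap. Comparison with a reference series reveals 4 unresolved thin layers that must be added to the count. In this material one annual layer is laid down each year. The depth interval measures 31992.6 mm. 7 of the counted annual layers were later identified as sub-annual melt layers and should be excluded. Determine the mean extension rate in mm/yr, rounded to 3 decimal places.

0.833 mm/yr

After corrections the count is 38395 − 7 + 4 = 38392 annual layers.
Extension rate ≈ 31992.6 / 38392 = 0.833 mm/yr.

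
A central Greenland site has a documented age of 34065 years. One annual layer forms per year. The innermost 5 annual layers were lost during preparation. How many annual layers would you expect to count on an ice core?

34060 annual layers

Expected annual layers over 34065 years: 34065.
Less the 5 uncaptured annual layers: 34065 − 5 = 34060.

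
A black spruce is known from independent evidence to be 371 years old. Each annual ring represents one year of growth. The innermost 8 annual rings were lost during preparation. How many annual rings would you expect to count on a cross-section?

At one annual ring per year, 371 years correspond to 371 annual rings.
Subtracting the 8 annual rings not captured gives 371 − 8 = 363 annual rings in the record.

363 annual rings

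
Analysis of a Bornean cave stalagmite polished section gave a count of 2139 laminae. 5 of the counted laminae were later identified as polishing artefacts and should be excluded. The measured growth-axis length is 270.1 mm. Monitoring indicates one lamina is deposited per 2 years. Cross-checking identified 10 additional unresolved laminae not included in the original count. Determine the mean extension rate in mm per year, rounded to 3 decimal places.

Adjusted count: 2139 − 5 + 10 = 2144 laminae.
At 2 years per lamina, 2144 × 2 = 4288 years.
Extension rate ≈ 270.1 / 4288 = 0.063 mm per year.

0.063 mm per year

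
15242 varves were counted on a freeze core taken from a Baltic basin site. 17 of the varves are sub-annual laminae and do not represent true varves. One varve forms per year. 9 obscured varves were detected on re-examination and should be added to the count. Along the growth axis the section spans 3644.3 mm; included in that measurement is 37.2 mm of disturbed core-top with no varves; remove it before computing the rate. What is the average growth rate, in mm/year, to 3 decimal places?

After corrections the count is 15242 − 17 + 9 = 15234 varves.
The growth record spans 3644.3 − 37.2 = 3607.1 mm.
3607.1 mm over 15234 years gives 3607.1 / 15234 ≈ 0.237 mm/year.

0.237 mm/year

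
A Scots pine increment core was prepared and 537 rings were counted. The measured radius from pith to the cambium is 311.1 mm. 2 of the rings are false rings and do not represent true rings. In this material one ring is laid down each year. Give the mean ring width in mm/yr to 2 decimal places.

0.58 mm/yr

Adjusted count: 537 − 2 = 535 rings.
311.1 mm over 535 years gives 311.1 / 535 ≈ 0.58 mm/yr.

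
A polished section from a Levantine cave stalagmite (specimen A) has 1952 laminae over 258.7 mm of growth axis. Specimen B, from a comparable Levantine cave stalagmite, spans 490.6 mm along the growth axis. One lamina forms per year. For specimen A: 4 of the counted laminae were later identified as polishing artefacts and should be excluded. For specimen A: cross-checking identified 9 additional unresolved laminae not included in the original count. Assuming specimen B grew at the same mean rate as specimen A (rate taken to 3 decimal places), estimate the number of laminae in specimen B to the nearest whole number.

Specimen A: adjusted count: 1952 − 4 + 9 = 1957 laminae.
A: Mean rate = 258.7 mm / 1957 years ≈ 0.132 mm per year.
Specimen B: 490.6 mm / 0.132 mm per year = 3716.67 years ≈ 3717 laminae.

3717 laminae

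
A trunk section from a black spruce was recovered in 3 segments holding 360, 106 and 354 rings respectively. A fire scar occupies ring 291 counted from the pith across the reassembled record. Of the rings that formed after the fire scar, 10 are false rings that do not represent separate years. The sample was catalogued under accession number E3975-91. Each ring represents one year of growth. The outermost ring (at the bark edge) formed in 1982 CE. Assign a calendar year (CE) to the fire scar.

Total rings = 360 + 106 + 354 = 820.
The fire scar sits at ring 291 from the pith, so 820 − 291 = 529 rings formed after it.
529 − 10 false = 519 true rings after the fire scar.
1982 − 519 = 1463 CE.

1463 CE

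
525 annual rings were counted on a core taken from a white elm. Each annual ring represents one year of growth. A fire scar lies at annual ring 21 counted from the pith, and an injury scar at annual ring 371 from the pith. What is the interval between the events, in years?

350 yr

Separation: 371 − 21 = 350 annual rings.
That is 350 years at one annual ring per year.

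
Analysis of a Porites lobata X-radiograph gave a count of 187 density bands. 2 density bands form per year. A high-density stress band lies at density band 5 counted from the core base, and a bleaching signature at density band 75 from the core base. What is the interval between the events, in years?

75 − 5 = 70 density bands lie between the two events.
With 2 density bands per year, 70 / 2 = 35 years.

35 yr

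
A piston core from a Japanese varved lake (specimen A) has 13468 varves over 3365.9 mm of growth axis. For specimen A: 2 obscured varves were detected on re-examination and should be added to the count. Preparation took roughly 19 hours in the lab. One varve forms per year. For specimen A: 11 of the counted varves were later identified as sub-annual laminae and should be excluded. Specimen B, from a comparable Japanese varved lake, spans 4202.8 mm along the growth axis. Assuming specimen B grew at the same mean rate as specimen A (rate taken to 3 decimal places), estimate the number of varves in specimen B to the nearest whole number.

Specimen A: true varve count = 13468 − 11 + 2 = 13459.
A: Mean rate = 3365.9 mm / 13459 years ≈ 0.250 mm/yr.
Specimen B: 4202.8 mm / 0.250 mm per year = 16811.20 years ≈ 16811 varves.

16811 varves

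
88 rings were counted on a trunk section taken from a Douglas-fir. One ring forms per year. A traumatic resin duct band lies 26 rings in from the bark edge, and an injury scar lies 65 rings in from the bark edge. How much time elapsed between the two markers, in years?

65 − 26 = 39 rings lie between the two events.
One ring per year makes the interval 39 years.

39 years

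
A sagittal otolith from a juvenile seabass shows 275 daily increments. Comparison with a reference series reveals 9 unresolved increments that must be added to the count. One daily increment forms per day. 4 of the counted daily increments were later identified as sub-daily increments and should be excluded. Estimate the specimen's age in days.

280 days

True daily increment count = 275 − 4 + 9 = 280.
At one daily increment per day, that is 280 days.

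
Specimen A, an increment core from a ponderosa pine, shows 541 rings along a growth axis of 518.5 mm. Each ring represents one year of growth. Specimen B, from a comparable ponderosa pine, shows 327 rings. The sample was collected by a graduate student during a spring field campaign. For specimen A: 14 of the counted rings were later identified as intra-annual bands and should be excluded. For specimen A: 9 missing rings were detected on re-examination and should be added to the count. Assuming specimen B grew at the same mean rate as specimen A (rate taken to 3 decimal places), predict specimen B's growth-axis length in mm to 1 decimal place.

316.2 mm

Specimen A: true ring count = 541 − 14 + 9 = 536.
A: 518.5 mm over 536 years gives 518.5 / 536 ≈ 0.967 mm per year.
B's length ≈ 0.967 × 327 = 316.2 mm.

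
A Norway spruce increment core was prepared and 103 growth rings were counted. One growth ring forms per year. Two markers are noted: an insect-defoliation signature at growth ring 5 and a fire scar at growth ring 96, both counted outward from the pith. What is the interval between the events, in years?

96 − 5 = 91 growth rings lie between the two events.
That is 91 years at one growth ring per year.

91 yr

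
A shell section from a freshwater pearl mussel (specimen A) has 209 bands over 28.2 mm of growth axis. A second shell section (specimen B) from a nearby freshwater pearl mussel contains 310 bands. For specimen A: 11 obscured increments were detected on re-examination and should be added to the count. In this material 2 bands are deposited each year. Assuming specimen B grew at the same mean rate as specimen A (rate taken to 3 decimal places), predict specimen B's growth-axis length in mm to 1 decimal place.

39.7 mm

Specimen A: true band count = 209 + 11 = 220.
Specimen A: 220 bands at 2 per year is 220 / 2 = 110 years.
A: Mean rate = 28.2 mm / 110 years ≈ 0.256 mm per year.
Specimen B: dividing by 2 bands per year: 310 / 2 = 155 years. Length of B = 0.256 × 155 = 39.7 mm.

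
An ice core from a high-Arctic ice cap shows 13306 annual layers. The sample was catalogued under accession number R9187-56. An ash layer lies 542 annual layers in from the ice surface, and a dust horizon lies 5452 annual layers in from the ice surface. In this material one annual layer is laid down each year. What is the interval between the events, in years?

The two markers are separated by 5452 − 542 = 4910 annual layers.
That is 4910 years at one annual layer per year.

4910 years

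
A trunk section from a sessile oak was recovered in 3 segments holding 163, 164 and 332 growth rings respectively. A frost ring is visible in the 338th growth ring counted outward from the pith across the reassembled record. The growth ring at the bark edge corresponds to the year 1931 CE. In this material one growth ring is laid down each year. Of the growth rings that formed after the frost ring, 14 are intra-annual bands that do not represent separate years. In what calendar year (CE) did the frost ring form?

1624 CE

Total growth rings = 163 + 164 + 332 = 659.
Between growth ring 338 and the bark edge there are 659 − 338 = 321 growth rings.
Excluding 14 false growth rings: 321 − 14 = 307.
1931 − 307 = 1624 CE.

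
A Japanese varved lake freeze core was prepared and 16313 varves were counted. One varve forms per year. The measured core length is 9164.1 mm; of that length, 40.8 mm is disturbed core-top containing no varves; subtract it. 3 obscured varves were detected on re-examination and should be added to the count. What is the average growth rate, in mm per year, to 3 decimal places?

After corrections the count is 16313 + 3 = 16316 varves.
The growth record spans 9164.1 − 40.8 = 9123.3 mm.
Extension rate ≈ 9123.3 / 16316 = 0.559 mm per year.

0.559 mm per year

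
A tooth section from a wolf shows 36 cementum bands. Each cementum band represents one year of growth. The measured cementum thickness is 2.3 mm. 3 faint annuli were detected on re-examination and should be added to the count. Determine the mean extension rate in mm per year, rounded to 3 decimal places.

Correcting the raw count gives 36 + 3 = 39 true cementum bands.
Mean rate = 2.3 mm / 39 years ≈ 0.059 mm per year.

0.059 mm per year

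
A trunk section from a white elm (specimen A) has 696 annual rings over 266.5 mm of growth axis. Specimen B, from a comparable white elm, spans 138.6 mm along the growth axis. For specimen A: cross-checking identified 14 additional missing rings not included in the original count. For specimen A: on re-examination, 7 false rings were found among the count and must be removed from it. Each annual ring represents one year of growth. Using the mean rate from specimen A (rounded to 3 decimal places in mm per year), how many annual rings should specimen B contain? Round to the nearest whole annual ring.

Specimen A: adjusted count: 696 − 7 + 14 = 703 annual rings.
A: 266.5 mm over 703 years gives 266.5 / 703 ≈ 0.379 mm/year.
For B, 138.6 / 0.379 = 365.70 years ≈ 366 annual rings.

366 annual rings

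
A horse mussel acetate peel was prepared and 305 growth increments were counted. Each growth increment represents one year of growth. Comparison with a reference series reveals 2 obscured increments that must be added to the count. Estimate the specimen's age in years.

307 years

Correcting the raw count gives 305 + 2 = 307 true growth increments.
One growth increment per year makes the duration 307 years.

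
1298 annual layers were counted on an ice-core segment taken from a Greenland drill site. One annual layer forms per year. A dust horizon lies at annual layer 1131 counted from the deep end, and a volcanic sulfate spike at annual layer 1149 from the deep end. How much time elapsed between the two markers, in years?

18 years

Separation: 1149 − 1131 = 18 annual layers.
That is 18 years at one annual layer per year.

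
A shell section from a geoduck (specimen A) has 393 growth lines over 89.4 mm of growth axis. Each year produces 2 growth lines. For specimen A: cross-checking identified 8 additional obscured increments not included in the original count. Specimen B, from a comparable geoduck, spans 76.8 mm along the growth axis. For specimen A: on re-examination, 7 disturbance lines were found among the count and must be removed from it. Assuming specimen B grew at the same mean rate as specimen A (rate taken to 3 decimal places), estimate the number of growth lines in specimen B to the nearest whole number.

338 growth lines

Specimen A: correcting the raw count gives 393 − 7 + 8 = 394 true growth lines.
Specimen A: dividing by 2 growth lines per year: 394 / 2 = 197 years.
A: Mean rate = 89.4 mm / 197 years ≈ 0.454 mm/year.
B spans 76.8 / 0.454 = 169.16 years; at 2 growth lines per year that is 169.16 × 2 ≈ 338 growth lines.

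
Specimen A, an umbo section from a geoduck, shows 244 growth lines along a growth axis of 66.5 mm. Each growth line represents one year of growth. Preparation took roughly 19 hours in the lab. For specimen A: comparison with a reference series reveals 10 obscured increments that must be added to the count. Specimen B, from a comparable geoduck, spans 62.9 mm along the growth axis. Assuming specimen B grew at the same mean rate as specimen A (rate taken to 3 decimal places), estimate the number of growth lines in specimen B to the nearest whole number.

Specimen A: true growth line count = 244 + 10 = 254.
A: 66.5 mm over 254 years gives 66.5 / 254 ≈ 0.262 mm/year.
Specimen B: 62.9 mm / 0.262 mm per year = 240.08 years ≈ 240 growth lines.

240 growth lines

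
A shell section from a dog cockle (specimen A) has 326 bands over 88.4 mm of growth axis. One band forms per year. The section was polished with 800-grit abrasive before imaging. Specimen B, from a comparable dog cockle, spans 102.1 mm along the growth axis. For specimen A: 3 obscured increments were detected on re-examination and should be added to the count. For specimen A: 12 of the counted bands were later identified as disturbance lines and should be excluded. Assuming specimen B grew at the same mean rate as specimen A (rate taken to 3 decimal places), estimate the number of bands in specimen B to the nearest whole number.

Specimen A: true band count = 326 − 12 + 3 = 317.
A: Mean rate = 88.4 mm / 317 years ≈ 0.279 mm/year.
Specimen B: 102.1 mm / 0.279 mm per year = 365.95 years ≈ 366 bands.

366 bands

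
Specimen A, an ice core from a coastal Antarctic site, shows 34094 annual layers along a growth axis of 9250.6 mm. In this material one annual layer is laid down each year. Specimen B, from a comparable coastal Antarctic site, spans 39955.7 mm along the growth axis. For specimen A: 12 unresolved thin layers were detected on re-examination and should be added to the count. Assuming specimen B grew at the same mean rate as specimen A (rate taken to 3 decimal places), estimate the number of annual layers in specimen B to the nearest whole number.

147438 annual layers

Specimen A: adjusted count: 34094 + 12 = 34106 annual layers.
A: 9250.6 mm over 34106 years gives 9250.6 / 34106 ≈ 0.271 mm per year.
B spans 39955.7 / 0.271 = 147438.01 years ≈ 147438 annual layers.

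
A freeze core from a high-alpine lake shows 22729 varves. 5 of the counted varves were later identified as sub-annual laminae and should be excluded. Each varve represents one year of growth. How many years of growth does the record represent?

22724 yr

After corrections the count is 22729 − 5 = 22724 varves.
One varve per year makes the duration 22724 years.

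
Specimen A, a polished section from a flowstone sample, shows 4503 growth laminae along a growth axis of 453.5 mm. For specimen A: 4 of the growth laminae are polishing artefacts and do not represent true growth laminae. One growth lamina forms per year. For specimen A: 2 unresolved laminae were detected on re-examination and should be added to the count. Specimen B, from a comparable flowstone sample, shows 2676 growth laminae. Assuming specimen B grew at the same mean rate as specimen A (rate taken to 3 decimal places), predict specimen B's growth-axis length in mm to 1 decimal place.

Specimen A: adjusted count: 4503 − 4 + 2 = 4501 growth laminae.
A: Mean rate = 453.5 mm / 4501 years ≈ 0.101 mm/yr.
Length of B = 0.101 × 2676 = 270.3 mm.

270.3 mm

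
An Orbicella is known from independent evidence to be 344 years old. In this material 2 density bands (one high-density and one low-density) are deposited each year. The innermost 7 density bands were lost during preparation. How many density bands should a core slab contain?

681 density bands

Expected density bands: 344 × 2 = 688.
Subtracting the 7 density bands not captured gives 688 − 7 = 681 density bands in the record.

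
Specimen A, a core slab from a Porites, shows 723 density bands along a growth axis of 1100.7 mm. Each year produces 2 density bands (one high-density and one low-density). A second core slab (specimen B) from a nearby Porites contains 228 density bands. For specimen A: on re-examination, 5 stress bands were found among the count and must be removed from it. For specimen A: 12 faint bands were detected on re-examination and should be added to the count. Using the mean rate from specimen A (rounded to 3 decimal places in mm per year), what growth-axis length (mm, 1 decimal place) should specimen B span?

343.8 mm

Specimen A: adjusted count: 723 − 5 + 12 = 730 density bands.
Specimen A: dividing by 2 density bands per year: 730 / 2 = 365 years.
A: Mean rate = 1100.7 mm / 365 years ≈ 3.016 mm/yr.
Specimen B: 228 density bands at 2 per year is 228 / 2 = 114 years. Length of B = 3.016 × 114 = 343.8 mm.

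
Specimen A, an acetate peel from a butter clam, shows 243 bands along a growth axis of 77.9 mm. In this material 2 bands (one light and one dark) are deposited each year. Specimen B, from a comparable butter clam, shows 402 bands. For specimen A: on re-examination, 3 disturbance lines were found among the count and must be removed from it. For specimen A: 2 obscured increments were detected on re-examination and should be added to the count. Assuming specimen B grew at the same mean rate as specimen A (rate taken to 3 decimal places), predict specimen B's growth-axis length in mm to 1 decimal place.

129.4 mm

Specimen A: adjusted count: 243 − 3 + 2 = 242 bands.
Specimen A: with 2 bands per year, 242 / 2 = 121 years.
A: Mean rate = 77.9 mm / 121 years ≈ 0.644 mm per year.
Specimen B: dividing by 2 bands per year: 402 / 2 = 201 years. For B, 0.644 mm/year × 201 years = 129.4 mm.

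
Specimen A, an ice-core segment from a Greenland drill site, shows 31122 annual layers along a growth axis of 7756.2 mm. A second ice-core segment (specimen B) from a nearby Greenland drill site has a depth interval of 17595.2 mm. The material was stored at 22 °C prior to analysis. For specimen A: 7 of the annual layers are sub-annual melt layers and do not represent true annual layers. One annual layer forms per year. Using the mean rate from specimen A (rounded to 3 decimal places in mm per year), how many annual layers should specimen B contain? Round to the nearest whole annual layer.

Specimen A: after corrections the count is 31122 − 7 = 31115 annual layers.
A: Mean rate = 7756.2 mm / 31115 years ≈ 0.249 mm/year.
Specimen B: 17595.2 mm / 0.249 mm per year = 70663.45 years ≈ 70663 annual layers.

70663 annual layers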